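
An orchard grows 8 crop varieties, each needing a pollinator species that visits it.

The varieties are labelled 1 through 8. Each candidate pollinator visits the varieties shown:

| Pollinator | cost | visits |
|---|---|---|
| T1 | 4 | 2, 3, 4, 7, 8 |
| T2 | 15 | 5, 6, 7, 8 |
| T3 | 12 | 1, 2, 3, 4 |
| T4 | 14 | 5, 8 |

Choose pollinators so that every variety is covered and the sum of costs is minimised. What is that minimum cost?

27

T2, T3 together cover every variety (T2 ∪ T3 = {1, 2, 3, 4, 5, 6, 7, 8}); total cost 15 + 12 = 27.
The greedy pick T1, T2, T3 costs 31; no covering selection beats 27.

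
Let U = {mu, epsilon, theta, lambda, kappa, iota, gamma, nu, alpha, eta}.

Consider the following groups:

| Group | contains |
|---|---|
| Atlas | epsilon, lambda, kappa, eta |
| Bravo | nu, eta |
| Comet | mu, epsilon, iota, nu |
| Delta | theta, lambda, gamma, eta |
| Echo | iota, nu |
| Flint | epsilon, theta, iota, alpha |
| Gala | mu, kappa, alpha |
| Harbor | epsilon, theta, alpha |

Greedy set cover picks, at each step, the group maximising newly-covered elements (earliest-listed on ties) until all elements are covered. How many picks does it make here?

Greedy: pick Atlas (covers 4 new) → pick Comet (covers 3 new) → pick Delta (covers 2 new) → pick Flint (covers 1 new). Total picks: 4.
(The true minimum cover uses only 3 groups, so greedy is not optimal here.)

4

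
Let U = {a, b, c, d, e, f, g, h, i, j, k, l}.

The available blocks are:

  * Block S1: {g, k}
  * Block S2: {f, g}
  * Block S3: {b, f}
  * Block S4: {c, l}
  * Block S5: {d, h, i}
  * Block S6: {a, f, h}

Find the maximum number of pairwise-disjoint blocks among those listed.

S1, S3, S4, S5 are pairwise disjoint (S1={g,k}; S3={b,f}; S4={c,l}; S5={d,h,i}).
Every remaining block overlaps one of these, and no 5 of the listed blocks are pairwise disjoint, so 4 is the maximum.

4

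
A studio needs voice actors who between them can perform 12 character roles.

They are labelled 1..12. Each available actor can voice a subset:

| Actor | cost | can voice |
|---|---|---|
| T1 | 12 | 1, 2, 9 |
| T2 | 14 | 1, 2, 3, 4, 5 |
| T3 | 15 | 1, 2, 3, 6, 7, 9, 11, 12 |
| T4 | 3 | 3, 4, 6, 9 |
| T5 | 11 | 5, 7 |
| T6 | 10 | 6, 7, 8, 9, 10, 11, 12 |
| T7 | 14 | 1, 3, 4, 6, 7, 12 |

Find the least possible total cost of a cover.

T2, T6 together cover every role (T2 ∪ T6 = {1, 2, 3, 4, 5, 6, 7, 8, 9, 10, 11, 12}); total cost 14 + 10 = 24.
The greedy pick T4, T6, T2 costs 27; no covering selection beats 24.

24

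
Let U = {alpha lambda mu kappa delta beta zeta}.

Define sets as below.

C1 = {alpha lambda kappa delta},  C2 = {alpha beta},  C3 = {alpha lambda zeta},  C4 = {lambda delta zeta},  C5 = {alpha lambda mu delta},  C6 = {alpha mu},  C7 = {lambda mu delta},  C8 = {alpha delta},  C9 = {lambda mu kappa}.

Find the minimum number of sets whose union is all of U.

3

C2 and C4 and C9 together: C2 ∪ C4 ∪ C9 = {alpha, lambda, mu, kappa, delta, beta, zeta} — every element is covered.
Only C2 contains beta, so C2 is forced; the remaining 5 elements need at least 2 more sets (each remaining set adds at most 3) — so at least 3 sets are needed, and 3 is optimal.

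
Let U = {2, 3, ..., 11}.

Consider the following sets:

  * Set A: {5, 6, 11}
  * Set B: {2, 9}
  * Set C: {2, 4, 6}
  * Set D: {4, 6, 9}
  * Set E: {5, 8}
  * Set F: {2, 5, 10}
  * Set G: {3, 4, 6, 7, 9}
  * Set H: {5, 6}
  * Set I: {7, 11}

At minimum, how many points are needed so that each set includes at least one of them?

Take T = {2, 6, 7, 8}. Each listed set contains at least one of these, so T is a hitting set of size 4.
No choice of 3 points meets every set, so 4 is the minimum.

4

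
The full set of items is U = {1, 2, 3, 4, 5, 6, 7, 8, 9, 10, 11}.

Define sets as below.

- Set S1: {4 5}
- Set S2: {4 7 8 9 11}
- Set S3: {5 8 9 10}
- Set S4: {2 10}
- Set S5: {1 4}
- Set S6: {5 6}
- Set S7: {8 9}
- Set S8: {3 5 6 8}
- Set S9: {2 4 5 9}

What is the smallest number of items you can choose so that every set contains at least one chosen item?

4

The 4 items {2, 4, 6, 9} hit every set.
The sets S4, S5, S6, S7 are pairwise disjoint, so any hitting set needs a separate item for each — at least 4. Hence 4 is optimal.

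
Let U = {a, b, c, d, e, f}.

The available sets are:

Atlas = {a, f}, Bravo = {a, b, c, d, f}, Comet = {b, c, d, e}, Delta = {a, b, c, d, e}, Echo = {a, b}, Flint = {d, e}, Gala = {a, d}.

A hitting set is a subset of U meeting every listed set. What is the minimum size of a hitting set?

2

The 2 elements {a, d} hit every set.
The sets Echo, Flint are pairwise disjoint, so any hitting set needs a separate element for each — at least 2. Hence 2 is optimal.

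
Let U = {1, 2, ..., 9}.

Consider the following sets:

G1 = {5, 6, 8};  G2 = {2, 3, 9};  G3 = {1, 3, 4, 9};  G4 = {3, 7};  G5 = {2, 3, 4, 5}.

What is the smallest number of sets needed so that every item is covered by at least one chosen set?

Take {G1, G2, G3, G4}. Their union is {1, 2, 3, 4, 5, 6, 7, 8, 9}, which is all 9 items.
Only G4 contains 7, so G4 is forced; the remaining 7 items need at least 3 more sets (each remaining set adds at most 3) — so at least 4 sets are needed, and 4 is optimal.

4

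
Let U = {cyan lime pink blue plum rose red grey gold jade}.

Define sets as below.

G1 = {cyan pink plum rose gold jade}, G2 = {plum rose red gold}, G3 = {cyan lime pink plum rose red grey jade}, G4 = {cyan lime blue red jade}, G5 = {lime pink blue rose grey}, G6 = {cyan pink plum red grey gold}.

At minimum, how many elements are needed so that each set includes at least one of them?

2

H = {rose, red} meets every set (each contains at least one member of H), and |H| = 2.
No single element lies in every set, so at least 2 are needed and 2 is optimal.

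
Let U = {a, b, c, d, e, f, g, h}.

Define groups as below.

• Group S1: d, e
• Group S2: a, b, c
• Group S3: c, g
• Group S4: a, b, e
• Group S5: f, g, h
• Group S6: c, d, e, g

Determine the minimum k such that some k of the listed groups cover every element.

3

S2, S5, and S6 cover everything between them: the union {a, b, c, d, e, f, g, h} is all of U.
Only S5 contains f, so S5 is forced; the remaining 5 elements need at least 2 more groups (each remaining group adds at most 3) — so at least 3 groups are needed, and 3 is optimal.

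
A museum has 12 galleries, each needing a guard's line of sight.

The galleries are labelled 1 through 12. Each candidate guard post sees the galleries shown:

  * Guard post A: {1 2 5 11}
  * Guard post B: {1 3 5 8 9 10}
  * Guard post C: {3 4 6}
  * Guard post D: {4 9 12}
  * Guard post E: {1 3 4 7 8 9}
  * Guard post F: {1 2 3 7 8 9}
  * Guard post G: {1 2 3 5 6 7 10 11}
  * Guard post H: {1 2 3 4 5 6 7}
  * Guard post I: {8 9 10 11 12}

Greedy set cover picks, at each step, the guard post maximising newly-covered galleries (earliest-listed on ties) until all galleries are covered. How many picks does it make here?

3

Greedy: pick G (covers 8 new) → pick D (covers 3 new) → pick B (covers 1 new). Total picks: 3.
(The true minimum cover uses only 2 guard posts, so greedy is not optimal here.)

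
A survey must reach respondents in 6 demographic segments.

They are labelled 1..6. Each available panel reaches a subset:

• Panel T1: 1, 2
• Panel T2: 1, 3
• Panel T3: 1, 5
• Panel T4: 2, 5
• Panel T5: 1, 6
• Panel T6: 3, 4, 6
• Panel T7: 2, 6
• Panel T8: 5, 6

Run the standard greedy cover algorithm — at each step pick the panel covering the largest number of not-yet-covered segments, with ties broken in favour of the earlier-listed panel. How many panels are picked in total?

3

Greedy: pick T6 (covers 3 new) → pick T1 (covers 2 new) → pick T3 (covers 1 new). Total picks: 3.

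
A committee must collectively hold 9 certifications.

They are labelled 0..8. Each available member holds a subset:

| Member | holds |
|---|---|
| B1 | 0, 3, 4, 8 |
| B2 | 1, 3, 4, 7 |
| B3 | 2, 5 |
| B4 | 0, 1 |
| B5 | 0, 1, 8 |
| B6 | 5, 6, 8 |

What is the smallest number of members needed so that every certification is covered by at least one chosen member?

4

B2 and B3 and B5 and B6 together: B2 ∪ B3 ∪ B5 ∪ B6 = {0, 1, 2, 3, 4, 5, 6, 7, 8} — every certification is covered.
No 3 of the 6 members cover everything (all 20 combinations miss at least one certification), so 4 is optimal.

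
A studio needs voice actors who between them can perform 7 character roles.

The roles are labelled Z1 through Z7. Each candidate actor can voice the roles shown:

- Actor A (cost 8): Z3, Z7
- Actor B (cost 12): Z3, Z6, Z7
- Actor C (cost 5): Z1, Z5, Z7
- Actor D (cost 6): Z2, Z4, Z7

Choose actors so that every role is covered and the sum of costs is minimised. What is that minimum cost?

23

B, C, D together cover every role (B ∪ C ∪ D = {Z1, Z2, Z3, Z4, Z5, Z6, Z7}); total cost 12 + 5 + 6 = 23.
No covering selection has total cost below 23.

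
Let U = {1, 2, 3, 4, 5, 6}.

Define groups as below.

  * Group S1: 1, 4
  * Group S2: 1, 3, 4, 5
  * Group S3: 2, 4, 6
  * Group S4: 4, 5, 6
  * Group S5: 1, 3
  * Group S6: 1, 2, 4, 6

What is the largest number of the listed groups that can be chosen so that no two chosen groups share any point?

S3, S5 are pairwise disjoint (S3={2,4,6}; S5={1,3}).
Every remaining group overlaps one of these, and no 3 of the listed groups are pairwise disjoint, so 2 is the maximum.

2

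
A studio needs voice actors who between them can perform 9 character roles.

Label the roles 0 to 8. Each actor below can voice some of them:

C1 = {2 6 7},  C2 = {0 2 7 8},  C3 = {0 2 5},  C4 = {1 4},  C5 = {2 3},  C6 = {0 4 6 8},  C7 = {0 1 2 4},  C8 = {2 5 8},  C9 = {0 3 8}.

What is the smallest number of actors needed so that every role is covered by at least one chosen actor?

4

Take {C1, C4, C8, C9}. Their union is {0, 1, 2, 3, 4, 5, 6, 7, 8}, which is all 9 roles.
No 3 of the 9 actors cover everything (all 84 combinations miss at least one role), so 4 is optimal.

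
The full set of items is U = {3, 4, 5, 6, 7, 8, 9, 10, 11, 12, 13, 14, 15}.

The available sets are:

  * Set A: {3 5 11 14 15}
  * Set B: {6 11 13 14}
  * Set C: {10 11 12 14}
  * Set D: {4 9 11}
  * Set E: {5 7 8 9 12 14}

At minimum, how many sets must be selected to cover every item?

5

Take {A, B, C, D, E}. Their union is {3, 4, 5, 6, 7, 8, 9, 10, 11, 12, 13, 14, 15}, which is all 13 items.
No 4 of the 5 sets cover everything (all 5 combinations miss at least one item), so 5 is optimal.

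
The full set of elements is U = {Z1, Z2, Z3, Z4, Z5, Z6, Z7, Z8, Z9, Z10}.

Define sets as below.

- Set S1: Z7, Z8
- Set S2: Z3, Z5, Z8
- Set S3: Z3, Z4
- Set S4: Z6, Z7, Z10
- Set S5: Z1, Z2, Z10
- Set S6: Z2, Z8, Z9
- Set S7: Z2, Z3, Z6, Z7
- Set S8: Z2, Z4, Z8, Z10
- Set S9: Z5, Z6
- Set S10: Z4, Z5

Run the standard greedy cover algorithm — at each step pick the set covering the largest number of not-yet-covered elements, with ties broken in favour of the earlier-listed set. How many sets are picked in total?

Greedy: pick S7 (covers 4 new) → pick S8 (covers 3 new) → pick S2 (covers 1 new) → pick S5 (covers 1 new) → pick S6 (covers 1 new). Total picks: 5.
(The true minimum cover uses only 4 sets, so greedy is not optimal here.)

5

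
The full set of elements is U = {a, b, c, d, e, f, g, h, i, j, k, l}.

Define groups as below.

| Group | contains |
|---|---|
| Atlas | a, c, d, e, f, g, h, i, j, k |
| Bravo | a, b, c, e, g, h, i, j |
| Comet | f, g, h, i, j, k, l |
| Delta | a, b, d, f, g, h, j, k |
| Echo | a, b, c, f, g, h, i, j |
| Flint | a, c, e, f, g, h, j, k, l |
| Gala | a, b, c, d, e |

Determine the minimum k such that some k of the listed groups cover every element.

2

Comet and Gala cover everything between them: the union {a, b, c, d, e, f, g, h, i, j, k, l} is all of U.
No single group has all 12 elements (the largest, Atlas, has 10), so 2 is optimal.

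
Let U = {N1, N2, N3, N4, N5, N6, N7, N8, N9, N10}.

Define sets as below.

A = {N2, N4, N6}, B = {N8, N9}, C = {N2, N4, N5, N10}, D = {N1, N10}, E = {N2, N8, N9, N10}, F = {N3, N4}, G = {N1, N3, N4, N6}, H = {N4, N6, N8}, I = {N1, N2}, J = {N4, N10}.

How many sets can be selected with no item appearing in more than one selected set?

B, D, F are pairwise disjoint (B={N8,N9}; D={N1,N10}; F={N3,N4}).
Every remaining set overlaps one of these, and no 4 of the listed sets are pairwise disjoint, so 3 is the maximum.

3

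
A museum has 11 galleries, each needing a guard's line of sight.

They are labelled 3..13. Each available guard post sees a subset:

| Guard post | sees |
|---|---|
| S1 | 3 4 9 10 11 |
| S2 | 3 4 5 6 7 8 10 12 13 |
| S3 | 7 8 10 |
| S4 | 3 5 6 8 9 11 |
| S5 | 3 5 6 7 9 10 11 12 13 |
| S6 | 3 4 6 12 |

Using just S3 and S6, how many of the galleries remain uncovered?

4

Union of S3, S6 = {3, 4, 6, 7, 8, 10, 12}.
Not covered: 5, 9, 11, 13 — 4 galleries.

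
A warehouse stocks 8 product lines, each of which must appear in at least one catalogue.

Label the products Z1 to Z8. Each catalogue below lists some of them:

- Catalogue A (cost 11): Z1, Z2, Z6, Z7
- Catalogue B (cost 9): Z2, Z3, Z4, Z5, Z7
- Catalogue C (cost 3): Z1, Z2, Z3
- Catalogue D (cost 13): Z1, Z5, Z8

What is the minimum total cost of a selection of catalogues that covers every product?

A, B, D together cover every product (A ∪ B ∪ D = {Z1, Z2, Z3, Z4, Z5, Z6, Z7, Z8}); total cost 11 + 9 + 13 = 33.
The greedy pick C, B, A, D costs 36; no covering selection beats 33.

33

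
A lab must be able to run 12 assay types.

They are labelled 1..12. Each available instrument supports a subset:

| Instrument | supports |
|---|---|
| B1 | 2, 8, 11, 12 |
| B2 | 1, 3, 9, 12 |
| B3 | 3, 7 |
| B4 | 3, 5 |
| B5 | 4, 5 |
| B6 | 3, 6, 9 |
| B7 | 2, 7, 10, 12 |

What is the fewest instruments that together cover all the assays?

Take {B1, B2, B5, B6, B7}. Their union is {1, 2, 3, 4, 5, 6, 7, 8, 9, 10, 11, 12}, which is all 12 assays.
No 4 of the 7 instruments cover everything (all 35 combinations miss at least one assay), so 5 is optimal.

5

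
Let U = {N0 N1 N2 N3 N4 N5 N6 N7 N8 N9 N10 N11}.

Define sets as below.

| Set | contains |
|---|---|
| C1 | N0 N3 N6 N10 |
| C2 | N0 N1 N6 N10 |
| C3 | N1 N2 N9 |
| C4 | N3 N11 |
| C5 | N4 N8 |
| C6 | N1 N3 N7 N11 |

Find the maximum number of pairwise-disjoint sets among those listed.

3

C1, C3, C5 are pairwise disjoint (C1={N0,N3,N6,N10}; C3={N1,N2,N9}; C5={N4,N8}).
Every remaining set overlaps one of these, and no 4 of the listed sets are pairwise disjoint, so 3 is the maximum.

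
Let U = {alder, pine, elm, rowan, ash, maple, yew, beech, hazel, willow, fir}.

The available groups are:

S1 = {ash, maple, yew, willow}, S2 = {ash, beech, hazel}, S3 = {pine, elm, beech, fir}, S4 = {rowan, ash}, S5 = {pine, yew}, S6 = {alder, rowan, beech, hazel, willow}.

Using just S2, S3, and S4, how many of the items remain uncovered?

4

Union of S2, S3, S4 = {pine, elm, rowan, ash, beech, hazel, fir}.
Not covered: alder, maple, yew, willow — 4 items.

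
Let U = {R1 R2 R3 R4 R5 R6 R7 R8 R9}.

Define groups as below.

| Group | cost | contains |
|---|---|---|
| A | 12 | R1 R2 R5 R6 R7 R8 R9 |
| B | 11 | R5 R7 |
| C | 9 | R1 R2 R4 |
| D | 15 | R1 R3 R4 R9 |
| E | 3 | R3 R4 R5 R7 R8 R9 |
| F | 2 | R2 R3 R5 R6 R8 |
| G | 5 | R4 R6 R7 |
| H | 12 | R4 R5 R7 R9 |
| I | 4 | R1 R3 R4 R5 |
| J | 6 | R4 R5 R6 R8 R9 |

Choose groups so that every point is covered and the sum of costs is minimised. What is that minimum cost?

9

E, F, I together cover every point (E ∪ F ∪ I = {R1, R2, R3, R4, R5, R6, R7, R8, R9}); total cost 3 + 2 + 4 = 9.
No covering selection has total cost below 9.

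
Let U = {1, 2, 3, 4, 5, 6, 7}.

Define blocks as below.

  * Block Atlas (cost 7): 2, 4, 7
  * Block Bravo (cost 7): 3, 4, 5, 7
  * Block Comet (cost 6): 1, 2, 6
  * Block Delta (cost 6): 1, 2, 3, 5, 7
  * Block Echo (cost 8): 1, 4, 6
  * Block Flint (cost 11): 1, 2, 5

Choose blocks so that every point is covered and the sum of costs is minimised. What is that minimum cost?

Bravo, Comet together cover every point (Bravo ∪ Comet = {1, 2, 3, 4, 5, 6, 7}); total cost 7 + 6 = 13.
The greedy pick Delta, Echo costs 14; no covering selection beats 13.

13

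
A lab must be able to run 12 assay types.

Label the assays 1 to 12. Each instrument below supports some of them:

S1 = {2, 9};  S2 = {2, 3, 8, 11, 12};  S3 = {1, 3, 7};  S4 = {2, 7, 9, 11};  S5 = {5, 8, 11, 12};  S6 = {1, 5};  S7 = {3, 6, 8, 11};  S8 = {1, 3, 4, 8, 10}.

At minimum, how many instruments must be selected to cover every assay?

S4 and S5 and S7 and S8 together: S4 ∪ S5 ∪ S7 ∪ S8 = {1, 2, 3, 4, 5, 6, 7, 8, 9, 10, 11, 12} — every assay is covered.
Only S7 contains 6, so S7 is forced; the remaining 8 assays need at least 3 more instruments (each remaining instrument adds at most 3) — so at least 4 instruments are needed, and 4 is optimal.

4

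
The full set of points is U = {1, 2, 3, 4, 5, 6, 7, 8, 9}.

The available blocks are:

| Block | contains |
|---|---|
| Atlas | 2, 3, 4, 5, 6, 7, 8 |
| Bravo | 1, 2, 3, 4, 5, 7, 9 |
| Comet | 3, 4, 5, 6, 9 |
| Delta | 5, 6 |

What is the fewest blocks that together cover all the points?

Take {Atlas, Bravo}. Their union is {1, 2, 3, 4, 5, 6, 7, 8, 9}, which is all 9 points.
No single block has all 9 points (the largest, Atlas, has 7), so 2 is optimal.

2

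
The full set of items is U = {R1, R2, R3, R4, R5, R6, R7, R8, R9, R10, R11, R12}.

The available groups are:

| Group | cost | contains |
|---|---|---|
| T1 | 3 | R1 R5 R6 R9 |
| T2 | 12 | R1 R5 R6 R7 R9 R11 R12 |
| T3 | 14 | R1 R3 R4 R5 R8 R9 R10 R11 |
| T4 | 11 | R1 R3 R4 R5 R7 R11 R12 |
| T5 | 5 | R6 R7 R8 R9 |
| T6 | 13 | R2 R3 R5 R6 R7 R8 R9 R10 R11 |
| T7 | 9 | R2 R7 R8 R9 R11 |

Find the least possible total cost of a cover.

24

T4, T6 together cover every item (T4 ∪ T6 = {R1, R2, R3, R4, R5, R6, R7, R8, R9, R10, R11, R12}); total cost 11 + 13 = 24.
The greedy pick T1, T6, T4 costs 27; no covering selection beats 24.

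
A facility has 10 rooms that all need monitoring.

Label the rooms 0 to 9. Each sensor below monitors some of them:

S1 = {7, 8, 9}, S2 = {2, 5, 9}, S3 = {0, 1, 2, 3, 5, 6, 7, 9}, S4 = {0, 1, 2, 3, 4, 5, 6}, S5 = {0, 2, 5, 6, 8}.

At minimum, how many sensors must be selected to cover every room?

Take {S1, S4}. Their union is {0, 1, 2, 3, 4, 5, 6, 7, 8, 9}, which is all 10 rooms.
No single sensor has all 10 rooms (the largest, S3, has 8), so 2 is optimal.

2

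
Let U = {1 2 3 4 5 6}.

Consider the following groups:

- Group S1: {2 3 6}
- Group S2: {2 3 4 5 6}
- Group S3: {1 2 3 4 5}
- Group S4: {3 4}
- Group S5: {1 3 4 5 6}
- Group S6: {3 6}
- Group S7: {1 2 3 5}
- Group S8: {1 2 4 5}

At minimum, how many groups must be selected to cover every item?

2

S6 and S8 cover everything between them: the union {1, 2, 3, 4, 5, 6} is all of U.
No single group has all 6 items (the largest, S2, has 5), so 2 is optimal.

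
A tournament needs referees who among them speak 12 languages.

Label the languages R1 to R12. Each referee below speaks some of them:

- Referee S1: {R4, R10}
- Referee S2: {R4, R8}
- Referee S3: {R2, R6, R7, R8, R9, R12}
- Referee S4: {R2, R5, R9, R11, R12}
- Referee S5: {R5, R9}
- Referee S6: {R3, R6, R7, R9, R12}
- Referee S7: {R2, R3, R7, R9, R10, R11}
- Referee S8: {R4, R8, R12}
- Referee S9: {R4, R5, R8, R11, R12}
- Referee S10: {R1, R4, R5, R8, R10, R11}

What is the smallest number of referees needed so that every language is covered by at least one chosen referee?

Take {S3, S7, S10}. Their union is {R1, R2, R3, R4, R5, R6, R7, R8, R9, R10, R11, R12}, which is all 12 languages.
Only S10 contains R1, so S10 is forced; the remaining 6 languages need at least 2 more referees (each remaining referee adds at most 5) — so at least 3 referees are needed, and 3 is optimal.

3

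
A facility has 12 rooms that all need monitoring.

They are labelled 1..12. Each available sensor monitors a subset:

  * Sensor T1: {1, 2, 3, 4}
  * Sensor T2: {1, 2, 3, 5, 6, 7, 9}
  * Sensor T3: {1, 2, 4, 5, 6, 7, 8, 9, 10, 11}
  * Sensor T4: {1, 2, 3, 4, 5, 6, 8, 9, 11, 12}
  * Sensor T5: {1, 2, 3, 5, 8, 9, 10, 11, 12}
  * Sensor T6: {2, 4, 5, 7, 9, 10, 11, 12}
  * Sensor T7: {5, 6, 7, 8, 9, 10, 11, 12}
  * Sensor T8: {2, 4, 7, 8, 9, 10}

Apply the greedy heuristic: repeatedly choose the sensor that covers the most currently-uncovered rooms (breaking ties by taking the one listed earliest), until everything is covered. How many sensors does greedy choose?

2

Greedy: pick T3 (covers 10 new) → pick T4 (covers 2 new). Total picks: 2.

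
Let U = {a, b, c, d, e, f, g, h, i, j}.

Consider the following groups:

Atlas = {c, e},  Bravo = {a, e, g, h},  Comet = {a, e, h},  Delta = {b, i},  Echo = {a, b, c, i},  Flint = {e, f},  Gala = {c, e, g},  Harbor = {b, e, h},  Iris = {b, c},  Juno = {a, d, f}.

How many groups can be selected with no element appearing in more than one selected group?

Delta, Gala, Juno are pairwise disjoint (Delta={b,i}; Gala={c,e,g}; Juno={a,d,f}).
Every remaining group overlaps one of these, and no 4 of the listed groups are pairwise disjoint, so 3 is the maximum.

3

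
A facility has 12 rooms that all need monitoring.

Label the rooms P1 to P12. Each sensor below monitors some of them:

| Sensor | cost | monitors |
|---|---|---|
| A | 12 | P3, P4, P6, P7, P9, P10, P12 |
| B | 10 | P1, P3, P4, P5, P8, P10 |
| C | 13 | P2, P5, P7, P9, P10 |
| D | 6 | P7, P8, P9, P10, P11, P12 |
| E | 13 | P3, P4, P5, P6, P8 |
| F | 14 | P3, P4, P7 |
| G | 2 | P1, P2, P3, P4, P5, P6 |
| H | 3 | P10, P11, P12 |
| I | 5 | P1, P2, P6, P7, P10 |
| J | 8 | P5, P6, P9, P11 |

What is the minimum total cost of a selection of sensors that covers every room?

8

D, G together cover every room (D ∪ G = {P1, P2, P3, P4, P5, P6, P7, P8, P9, P10, P11, P12}); total cost 6 + 2 = 8.
No covering selection has total cost below 8.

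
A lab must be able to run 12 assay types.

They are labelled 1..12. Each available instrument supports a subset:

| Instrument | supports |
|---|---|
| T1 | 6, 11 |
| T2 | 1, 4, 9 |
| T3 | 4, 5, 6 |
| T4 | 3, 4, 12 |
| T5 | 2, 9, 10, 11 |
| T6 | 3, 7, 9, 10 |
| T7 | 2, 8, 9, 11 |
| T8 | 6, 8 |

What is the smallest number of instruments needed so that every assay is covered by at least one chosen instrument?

T2 and T3 and T4 and T6 and T7 together: T2 ∪ T3 ∪ T4 ∪ T6 ∪ T7 = {1, 2, 3, 4, 5, 6, 7, 8, 9, 10, 11, 12} — every assay is covered.
No 4 of the 8 instruments cover everything (all 70 combinations miss at least one assay), so 5 is optimal.

5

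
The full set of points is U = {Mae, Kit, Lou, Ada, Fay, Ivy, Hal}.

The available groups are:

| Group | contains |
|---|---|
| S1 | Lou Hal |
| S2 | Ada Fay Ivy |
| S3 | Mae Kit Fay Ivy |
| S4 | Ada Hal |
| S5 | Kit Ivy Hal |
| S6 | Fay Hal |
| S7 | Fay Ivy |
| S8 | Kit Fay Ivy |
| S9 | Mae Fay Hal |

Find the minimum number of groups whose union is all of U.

Take {S1, S2, S3}. Their union is {Mae, Kit, Lou, Ada, Fay, Ivy, Hal}, which is all 7 points.
Only S1 contains Lou, so S1 is forced; the remaining 5 points need at least 2 more groups (each remaining group adds at most 4) — so at least 3 groups are needed, and 3 is optimal.

3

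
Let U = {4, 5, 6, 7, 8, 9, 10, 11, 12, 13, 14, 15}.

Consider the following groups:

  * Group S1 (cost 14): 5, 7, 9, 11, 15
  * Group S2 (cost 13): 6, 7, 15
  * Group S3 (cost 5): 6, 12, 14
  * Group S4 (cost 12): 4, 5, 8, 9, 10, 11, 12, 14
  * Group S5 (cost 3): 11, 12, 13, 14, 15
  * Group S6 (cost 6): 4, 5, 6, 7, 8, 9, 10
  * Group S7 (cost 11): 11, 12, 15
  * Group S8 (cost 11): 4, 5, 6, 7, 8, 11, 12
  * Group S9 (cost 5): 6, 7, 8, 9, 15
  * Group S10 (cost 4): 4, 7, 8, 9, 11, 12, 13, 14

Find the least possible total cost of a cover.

S5, S6 together cover every element (S5 ∪ S6 = {4, 5, 6, 7, 8, 9, 10, 11, 12, 13, 14, 15}); total cost 3 + 6 = 9.
The greedy pick S10, S6, S5 costs 13; no covering selection beats 9.

9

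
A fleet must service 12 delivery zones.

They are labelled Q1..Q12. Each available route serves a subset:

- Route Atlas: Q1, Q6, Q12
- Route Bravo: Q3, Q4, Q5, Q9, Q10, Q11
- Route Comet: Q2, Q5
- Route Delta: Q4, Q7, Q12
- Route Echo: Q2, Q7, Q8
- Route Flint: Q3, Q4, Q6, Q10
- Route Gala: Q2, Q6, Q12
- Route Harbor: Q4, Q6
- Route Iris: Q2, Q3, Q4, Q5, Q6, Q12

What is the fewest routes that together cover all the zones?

3

Take {Atlas, Bravo, Echo}. Their union is {Q1, Q2, Q3, Q4, Q5, Q6, Q7, Q8, Q9, Q10, Q11, Q12}, which is all 12 zones.
Only Atlas contains Q1, so Atlas is forced; the remaining 9 zones need at least 2 more routes (each remaining route adds at most 6) — so at least 3 routes are needed, and 3 is optimal.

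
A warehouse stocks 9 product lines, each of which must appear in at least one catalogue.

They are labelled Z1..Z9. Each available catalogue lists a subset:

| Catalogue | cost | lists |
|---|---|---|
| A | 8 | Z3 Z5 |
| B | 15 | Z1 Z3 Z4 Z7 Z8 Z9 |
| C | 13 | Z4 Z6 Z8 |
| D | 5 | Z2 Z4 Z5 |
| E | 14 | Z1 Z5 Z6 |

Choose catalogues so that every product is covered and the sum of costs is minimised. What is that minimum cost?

B, C, D together cover every product (B ∪ C ∪ D = {Z1, Z2, Z3, Z4, Z5, Z6, Z7, Z8, Z9}); total cost 15 + 13 + 5 = 33.
No covering selection has total cost below 33.

33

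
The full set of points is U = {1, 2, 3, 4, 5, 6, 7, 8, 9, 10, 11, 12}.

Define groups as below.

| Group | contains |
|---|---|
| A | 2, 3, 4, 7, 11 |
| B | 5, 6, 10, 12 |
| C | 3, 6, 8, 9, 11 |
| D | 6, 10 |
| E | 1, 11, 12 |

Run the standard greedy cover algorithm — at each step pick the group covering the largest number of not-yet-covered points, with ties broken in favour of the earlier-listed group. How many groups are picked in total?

Greedy: pick A (covers 5 new) → pick B (covers 4 new) → pick C (covers 2 new) → pick E (covers 1 new). Total picks: 4.

4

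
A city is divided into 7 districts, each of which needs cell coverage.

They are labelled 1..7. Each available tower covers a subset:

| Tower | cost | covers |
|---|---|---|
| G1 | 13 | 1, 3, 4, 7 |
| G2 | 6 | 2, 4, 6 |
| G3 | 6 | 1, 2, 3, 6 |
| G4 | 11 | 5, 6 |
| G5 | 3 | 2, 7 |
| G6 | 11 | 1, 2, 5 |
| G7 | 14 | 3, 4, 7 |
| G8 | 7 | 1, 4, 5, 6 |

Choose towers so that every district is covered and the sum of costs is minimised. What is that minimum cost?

16

G3, G5, G8 together cover every district (G3 ∪ G5 ∪ G8 = {1, 2, 3, 4, 5, 6, 7}); total cost 6 + 3 + 7 = 16.
No covering selection has total cost below 16.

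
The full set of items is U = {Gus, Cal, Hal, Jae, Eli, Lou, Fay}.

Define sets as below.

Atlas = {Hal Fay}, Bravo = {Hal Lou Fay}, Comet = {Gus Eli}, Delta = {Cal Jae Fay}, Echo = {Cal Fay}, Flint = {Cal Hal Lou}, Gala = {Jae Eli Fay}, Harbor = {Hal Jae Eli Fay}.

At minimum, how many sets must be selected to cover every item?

3

Bravo and Comet and Delta together: Bravo ∪ Comet ∪ Delta = {Gus, Cal, Hal, Jae, Eli, Lou, Fay} — every item is covered.
Only Comet contains Gus, so Comet is forced; the remaining 5 items need at least 2 more sets (each remaining set adds at most 3) — so at least 3 sets are needed, and 3 is optimal.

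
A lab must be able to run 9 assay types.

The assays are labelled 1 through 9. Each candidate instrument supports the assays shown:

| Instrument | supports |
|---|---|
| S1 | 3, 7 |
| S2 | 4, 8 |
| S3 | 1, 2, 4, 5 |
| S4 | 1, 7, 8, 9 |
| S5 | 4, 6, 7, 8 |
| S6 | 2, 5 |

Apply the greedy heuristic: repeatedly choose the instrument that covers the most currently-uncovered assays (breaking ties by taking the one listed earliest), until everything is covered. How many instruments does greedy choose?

4

Greedy: pick S3 (covers 4 new) → pick S4 (covers 3 new) → pick S1 (covers 1 new) → pick S5 (covers 1 new). Total picks: 4.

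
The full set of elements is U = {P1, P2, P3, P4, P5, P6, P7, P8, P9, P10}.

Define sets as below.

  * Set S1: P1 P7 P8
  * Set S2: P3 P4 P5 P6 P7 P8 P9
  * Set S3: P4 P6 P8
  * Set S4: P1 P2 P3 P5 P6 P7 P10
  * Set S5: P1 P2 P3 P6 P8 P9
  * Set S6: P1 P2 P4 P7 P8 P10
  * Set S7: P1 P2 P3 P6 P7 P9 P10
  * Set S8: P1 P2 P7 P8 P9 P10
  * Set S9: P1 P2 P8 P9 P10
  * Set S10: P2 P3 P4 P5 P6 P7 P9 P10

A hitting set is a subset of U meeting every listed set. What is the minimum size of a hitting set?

Take H = {P1, P4}. Each listed set contains at least one of these, so H is a hitting set of size 2.
No single element lies in every set, so at least 2 are needed and 2 is optimal.

2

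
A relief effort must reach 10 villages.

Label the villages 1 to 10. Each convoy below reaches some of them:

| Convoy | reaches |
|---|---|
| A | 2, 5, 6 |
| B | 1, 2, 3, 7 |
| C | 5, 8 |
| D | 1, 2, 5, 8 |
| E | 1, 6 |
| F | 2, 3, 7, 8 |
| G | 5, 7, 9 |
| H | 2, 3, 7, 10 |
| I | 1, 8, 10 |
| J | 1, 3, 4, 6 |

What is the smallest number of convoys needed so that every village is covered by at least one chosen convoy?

4

G and H and I and J together: G ∪ H ∪ I ∪ J = {1, 2, 3, 4, 5, 6, 7, 8, 9, 10} — every village is covered.
No 3 of the 10 convoys cover everything (all 120 combinations miss at least one village), so 4 is optimal.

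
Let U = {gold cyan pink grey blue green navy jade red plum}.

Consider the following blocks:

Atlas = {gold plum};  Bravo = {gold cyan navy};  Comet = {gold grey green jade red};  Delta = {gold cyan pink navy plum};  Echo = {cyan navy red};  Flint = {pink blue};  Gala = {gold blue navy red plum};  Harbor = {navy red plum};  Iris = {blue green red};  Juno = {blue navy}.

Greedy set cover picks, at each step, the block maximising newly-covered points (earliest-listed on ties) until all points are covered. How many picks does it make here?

Greedy: pick Comet (covers 5 new) → pick Delta (covers 4 new) → pick Flint (covers 1 new). Total picks: 3.

3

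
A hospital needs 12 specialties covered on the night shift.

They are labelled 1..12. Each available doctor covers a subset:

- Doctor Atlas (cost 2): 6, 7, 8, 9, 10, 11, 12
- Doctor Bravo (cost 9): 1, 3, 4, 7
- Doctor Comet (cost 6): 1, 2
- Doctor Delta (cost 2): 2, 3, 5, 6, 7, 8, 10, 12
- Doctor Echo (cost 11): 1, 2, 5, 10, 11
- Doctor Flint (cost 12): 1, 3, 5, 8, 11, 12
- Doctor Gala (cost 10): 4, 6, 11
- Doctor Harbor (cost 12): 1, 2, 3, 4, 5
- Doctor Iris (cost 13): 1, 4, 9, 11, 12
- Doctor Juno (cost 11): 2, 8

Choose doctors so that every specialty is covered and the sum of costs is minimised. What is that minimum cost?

13

Atlas, Bravo, Delta together cover every specialty (Atlas ∪ Bravo ∪ Delta = {1, 2, 3, 4, 5, 6, 7, 8, 9, 10, 11, 12}); total cost 2 + 9 + 2 = 13.
No covering selection has total cost below 13.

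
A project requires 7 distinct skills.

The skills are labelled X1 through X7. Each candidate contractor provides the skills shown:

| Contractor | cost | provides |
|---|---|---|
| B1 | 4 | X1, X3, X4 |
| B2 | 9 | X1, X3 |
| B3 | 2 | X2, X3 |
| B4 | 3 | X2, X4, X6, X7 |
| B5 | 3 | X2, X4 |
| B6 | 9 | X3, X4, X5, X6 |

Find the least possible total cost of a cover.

B1, B4, B6 together cover every skill (B1 ∪ B4 ∪ B6 = {X1, X2, X3, X4, X5, X6, X7}); total cost 4 + 3 + 9 = 16.
No covering selection has total cost below 16.

16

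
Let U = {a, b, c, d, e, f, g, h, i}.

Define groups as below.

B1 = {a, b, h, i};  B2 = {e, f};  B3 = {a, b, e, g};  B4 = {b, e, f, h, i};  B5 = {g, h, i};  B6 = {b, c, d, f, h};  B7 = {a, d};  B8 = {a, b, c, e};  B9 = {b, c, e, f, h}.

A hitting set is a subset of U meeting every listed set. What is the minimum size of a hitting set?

3

Take T = {a, f, g}. Each listed group contains at least one of these, so T is a hitting set of size 3.
The groups B2, B5, B7 are pairwise disjoint, so any hitting set needs a separate point for each — at least 3. Hence 3 is optimal.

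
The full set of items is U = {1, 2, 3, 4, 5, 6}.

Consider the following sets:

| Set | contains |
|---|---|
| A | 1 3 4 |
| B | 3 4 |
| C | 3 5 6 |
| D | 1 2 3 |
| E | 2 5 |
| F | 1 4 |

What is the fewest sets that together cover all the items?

B and C and D together: B ∪ C ∪ D = {1, 2, 3, 4, 5, 6} — every item is covered.
Only C contains 6, so C is forced; the remaining 3 items need at least 2 more sets (each remaining set adds at most 2) — so at least 3 sets are needed, and 3 is optimal.

3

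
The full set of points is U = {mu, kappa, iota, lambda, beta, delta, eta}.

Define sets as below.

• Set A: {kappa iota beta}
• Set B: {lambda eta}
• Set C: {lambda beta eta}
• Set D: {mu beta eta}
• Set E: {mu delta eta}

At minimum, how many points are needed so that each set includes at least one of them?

2

The 2 points {beta, eta} hit every set.
The sets A, B are pairwise disjoint, so any hitting set needs a separate point for each — at least 2. Hence 2 is optimal.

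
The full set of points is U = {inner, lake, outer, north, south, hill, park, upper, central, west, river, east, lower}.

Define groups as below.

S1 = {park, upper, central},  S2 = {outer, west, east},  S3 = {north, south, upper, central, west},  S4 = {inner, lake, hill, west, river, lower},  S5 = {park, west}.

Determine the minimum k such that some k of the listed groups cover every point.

S2 and S3 and S4 and S5 together: S2 ∪ S3 ∪ S4 ∪ S5 = {inner, lake, outer, north, south, hill, park, upper, central, west, river, east, lower} — every point is covered.
No 3 of the 5 groups cover everything (all 10 combinations miss at least one point), so 4 is optimal.

4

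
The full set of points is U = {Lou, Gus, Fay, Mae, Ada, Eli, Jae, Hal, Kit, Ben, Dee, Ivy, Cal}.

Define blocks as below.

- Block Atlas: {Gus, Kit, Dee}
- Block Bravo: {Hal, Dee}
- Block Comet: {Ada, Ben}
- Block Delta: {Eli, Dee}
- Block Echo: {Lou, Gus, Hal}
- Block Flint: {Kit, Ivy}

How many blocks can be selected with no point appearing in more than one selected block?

4

Comet, Delta, Echo, Flint are pairwise disjoint (Comet={Ada,Ben}; Delta={Eli,Dee}; Echo={Lou,Gus,Hal}; Flint={Kit,Ivy}).
Every remaining block overlaps one of these, and no 5 of the listed blocks are pairwise disjoint, so 4 is the maximum.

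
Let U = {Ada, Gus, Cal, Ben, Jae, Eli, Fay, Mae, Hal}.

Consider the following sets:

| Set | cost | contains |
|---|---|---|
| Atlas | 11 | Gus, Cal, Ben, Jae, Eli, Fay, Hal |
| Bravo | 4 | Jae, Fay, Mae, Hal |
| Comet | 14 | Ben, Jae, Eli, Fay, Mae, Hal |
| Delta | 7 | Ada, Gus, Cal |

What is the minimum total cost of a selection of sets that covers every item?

21

Comet, Delta together cover every item (Comet ∪ Delta = {Ada, Gus, Cal, Ben, Jae, Eli, Fay, Mae, Hal}); total cost 14 + 7 = 21.
The greedy pick Bravo, Delta, Atlas costs 22; no covering selection beats 21.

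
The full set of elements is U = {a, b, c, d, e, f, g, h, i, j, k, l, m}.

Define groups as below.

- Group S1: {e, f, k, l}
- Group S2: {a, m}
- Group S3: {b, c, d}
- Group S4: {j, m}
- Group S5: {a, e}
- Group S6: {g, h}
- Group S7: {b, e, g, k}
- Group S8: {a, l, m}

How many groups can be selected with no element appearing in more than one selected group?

S1, S2, S3, S6 are pairwise disjoint (S1={e,f,k,l}; S2={a,m}; S3={b,c,d}; S6={g,h}).
Every remaining group overlaps one of these, and no 5 of the listed groups are pairwise disjoint, so 4 is the maximum.

4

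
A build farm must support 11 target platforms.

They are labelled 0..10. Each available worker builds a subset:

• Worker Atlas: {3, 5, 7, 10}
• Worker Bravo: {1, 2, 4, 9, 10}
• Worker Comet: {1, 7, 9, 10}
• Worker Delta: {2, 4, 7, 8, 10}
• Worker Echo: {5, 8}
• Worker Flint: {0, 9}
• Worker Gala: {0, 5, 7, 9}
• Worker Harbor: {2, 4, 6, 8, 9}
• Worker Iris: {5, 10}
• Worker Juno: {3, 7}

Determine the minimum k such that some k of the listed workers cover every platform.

4

Take {Atlas, Comet, Gala, Harbor}. Their union is {0, 1, 2, 3, 4, 5, 6, 7, 8, 9, 10}, which is all 11 platforms.
No 3 of the 10 workers cover everything (all 120 combinations miss at least one platform), so 4 is optimal.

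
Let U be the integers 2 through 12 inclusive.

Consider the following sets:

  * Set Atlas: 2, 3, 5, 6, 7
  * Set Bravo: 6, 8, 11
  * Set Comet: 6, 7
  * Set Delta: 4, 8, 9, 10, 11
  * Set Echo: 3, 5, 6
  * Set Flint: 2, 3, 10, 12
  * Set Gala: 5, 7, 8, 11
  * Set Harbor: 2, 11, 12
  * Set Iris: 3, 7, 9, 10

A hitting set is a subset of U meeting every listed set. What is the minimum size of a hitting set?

Take H = {3, 7, 11}. Each listed set contains at least one of these, so H is a hitting set of size 3.
No choice of 2 points meets every set, so 3 is the minimum.

3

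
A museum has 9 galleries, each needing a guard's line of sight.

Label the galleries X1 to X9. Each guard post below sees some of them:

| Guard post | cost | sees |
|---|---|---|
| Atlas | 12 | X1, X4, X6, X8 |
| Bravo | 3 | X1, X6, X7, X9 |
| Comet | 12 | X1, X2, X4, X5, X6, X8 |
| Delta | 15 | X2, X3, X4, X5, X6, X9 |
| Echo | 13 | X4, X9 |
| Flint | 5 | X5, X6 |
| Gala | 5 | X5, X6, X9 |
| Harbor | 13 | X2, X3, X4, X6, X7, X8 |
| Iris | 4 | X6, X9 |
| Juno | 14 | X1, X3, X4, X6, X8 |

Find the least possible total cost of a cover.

Bravo, Gala, Harbor together cover every gallery (Bravo ∪ Gala ∪ Harbor = {X1, X2, X3, X4, X5, X6, X7, X8, X9}); total cost 3 + 5 + 13 = 21.
The greedy pick Bravo, Comet, Harbor costs 28; no covering selection beats 21.

21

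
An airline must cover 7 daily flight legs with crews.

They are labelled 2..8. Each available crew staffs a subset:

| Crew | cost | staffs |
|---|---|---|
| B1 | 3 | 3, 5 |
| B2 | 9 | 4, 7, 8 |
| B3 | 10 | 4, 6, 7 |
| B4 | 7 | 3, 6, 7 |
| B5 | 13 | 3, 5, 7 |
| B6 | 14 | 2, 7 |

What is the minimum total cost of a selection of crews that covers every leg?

33

B1, B2, B4, B6 together cover every leg (B1 ∪ B2 ∪ B4 ∪ B6 = {2, 3, 4, 5, 6, 7, 8}); total cost 3 + 9 + 7 + 14 = 33.
No covering selection has total cost below 33.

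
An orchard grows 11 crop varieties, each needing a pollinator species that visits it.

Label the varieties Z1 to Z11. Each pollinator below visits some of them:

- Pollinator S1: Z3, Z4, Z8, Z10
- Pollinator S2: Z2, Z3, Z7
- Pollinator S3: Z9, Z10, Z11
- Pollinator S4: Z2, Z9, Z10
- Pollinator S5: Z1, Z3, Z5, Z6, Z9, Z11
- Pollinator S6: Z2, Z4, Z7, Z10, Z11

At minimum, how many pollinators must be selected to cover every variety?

Take {S1, S5, S6}. Their union is {Z1, Z2, Z3, Z4, Z5, Z6, Z7, Z8, Z9, Z10, Z11}, which is all 11 varieties.
Only S5 contains Z1, so S5 is forced; the remaining 5 varieties need at least 2 more pollinators (each remaining pollinator adds at most 4) — so at least 3 pollinators are needed, and 3 is optimal.

3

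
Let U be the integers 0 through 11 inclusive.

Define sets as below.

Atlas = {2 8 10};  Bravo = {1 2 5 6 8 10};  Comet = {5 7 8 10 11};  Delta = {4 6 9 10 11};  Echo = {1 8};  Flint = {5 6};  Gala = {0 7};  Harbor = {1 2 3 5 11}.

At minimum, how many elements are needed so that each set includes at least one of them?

4

Take H = {0, 5, 6, 8}. Each listed set contains at least one of these, so H is a hitting set of size 4.
No choice of 3 elements meets every set, so 4 is the minimum.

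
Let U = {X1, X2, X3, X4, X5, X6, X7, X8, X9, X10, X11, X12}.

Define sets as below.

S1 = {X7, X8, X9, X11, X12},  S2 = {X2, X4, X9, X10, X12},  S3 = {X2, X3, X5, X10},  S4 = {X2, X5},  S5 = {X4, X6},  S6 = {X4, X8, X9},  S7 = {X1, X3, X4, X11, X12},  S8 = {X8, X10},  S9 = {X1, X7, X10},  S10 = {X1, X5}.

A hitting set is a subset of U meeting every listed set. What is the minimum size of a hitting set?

4

H = {X4, X5, X7, X8} meets every set (each contains at least one member of H), and |H| = 4.
No choice of 3 points meets every set, so 4 is the minimum.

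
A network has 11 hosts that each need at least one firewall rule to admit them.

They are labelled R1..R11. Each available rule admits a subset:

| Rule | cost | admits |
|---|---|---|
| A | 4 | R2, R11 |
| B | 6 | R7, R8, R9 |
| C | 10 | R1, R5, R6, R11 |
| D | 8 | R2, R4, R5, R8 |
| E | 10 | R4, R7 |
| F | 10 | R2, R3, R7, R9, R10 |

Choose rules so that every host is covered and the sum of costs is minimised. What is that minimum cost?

C, D, F together cover every host (C ∪ D ∪ F = {R1, R2, R3, R4, R5, R6, R7, R8, R9, R10, R11}); total cost 10 + 8 + 10 = 28.
The greedy pick A, B, C, F, D costs 38; no covering selection beats 28.

28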